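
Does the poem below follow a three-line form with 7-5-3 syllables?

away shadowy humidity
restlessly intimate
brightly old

Line 1: away (2), shadowy (3), humidity (4) → 9 (expected 7)
Line 2: restlessly (3), intimate (3) → 6 (expected 5)
Line 3: brightly (2), old (1) → 3 ✓

No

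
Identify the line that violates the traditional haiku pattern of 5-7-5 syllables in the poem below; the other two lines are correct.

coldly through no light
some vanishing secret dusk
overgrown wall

The third line

Line 1: "coldly through no light": 2+1+1+1 = 5 ✓
Line 2: "some vanishing secret dusk": 1+3+2+1 = 7 ✓
Line 3: "overgrown wall": 3+1 = 4 (expected 5)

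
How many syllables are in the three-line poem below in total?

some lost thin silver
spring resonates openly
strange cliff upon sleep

Line 1: "some lost thin silver": 1+1+1+2 = 5
Line 2: "spring resonates openly": 1+3+3 = 7
Line 3: "strange cliff upon sleep": 1+1+2+1 = 5
Total: 5 + 7 + 5 = 17

17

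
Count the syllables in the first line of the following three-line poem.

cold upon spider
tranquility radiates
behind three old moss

5

The first line: cold(1) + upon(2) + spider(2) = 5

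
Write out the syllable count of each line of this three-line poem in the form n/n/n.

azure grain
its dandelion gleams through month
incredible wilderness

Line 1: "azure grain": 2+1 = 3
Line 2: "its dandelion gleams through month": 1+4+1+1+1 = 8
Line 3: "incredible wilderness": 4+3 = 7

3/8/7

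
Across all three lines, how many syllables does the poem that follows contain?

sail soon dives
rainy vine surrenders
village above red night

Line 1: sail (1), soon (1), dives (1) → 3
Line 2: rainy (2), vine (1), surrenders (3) → 6
Line 3: village (2), above (2), red (1), night (1) → 6
Total: 3 + 6 + 6 = 15

15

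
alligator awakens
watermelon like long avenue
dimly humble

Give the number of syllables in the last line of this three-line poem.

The last line: "dimly humble": 2+2 = 4

4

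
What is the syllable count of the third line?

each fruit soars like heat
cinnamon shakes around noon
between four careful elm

The third line: "between four careful elm": 2+1+2+1 = 6

6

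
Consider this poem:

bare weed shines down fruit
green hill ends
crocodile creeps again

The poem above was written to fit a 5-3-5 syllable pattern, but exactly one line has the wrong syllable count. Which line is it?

Line 3

Line 1: "bare weed shines down fruit": 1+1+1+1+1 = 5 ✓
Line 2: "green hill ends": 1+1+1 = 3 ✓
Line 3: "crocodile creeps again": 3+1+2 = 6 (expected 5)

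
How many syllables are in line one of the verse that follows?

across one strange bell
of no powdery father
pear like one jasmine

5

Line one: across (2), one (1), strange (1), bell (1) → 5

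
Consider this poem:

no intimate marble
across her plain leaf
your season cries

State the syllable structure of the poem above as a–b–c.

6–5–4

Line 1: no (1), intimate (3), marble (2) → 6
Line 2: across (2), her (1), plain (1), leaf (1) → 5
Line 3: your (1), season (2), cries (1) → 4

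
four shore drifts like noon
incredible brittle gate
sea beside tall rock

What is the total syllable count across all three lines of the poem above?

17

Line 1: four (1), shore (1), drifts (1), like (1), noon (1) → 5
Line 2: incredible (4), brittle (2), gate (1) → 7
Line 3: sea (1), beside (2), tall (1), rock (1) → 5
Total: 5 + 7 + 5 = 17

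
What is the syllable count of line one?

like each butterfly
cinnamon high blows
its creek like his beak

Line one: like(1) + each(1) + butterfly(3) = 5

5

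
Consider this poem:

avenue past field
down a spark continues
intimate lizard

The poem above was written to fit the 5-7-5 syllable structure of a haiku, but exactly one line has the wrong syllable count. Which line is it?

The second line

Line 1: avenue (3), past (1), field (1) → 5 ✓
Line 2: down (1), a (1), spark (1), continues (3) → 6 (expected 7)
Line 3: intimate (3), lizard (2) → 5 ✓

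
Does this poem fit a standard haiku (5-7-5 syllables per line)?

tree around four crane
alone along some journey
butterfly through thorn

Yes

Line 1: tree (1), around (2), four (1), crane (1) → 5 ✓
Line 2: alone (2), along (2), some (1), journey (2) → 7 ✓
Line 3: butterfly (3), through (1), thorn (1) → 5 ✓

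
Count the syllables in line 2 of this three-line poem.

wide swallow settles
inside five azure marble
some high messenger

7

Line 2: inside (2), five (1), azure (2), marble (2) → 7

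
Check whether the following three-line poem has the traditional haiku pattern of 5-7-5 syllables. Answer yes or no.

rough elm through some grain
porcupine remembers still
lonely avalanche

Line 1: rough (1), elm (1), through (1), some (1), grain (1) → 5 ✓
Line 2: porcupine (3), remembers (3), still (1) → 7 ✓
Line 3: lonely (2), avalanche (3) → 5 ✓

Yes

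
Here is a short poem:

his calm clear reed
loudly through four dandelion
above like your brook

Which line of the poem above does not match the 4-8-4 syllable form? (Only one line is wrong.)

The third line

Line 1: "his calm clear reed": 1+1+1+1 = 4 ✓
Line 2: "loudly through four dandelion": 2+1+1+4 = 8 ✓
Line 3: "above like your brook": 2+1+1+1 = 5 (expected 4)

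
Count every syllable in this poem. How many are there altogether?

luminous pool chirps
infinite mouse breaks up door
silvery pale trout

17

Line 1: luminous (3), pool (1), chirps (1) → 5
Line 2: infinite (3), mouse (1), breaks (1), up (1), door (1) → 7
Line 3: silvery (3), pale (1), trout (1) → 5
Total: 5 + 7 + 5 = 17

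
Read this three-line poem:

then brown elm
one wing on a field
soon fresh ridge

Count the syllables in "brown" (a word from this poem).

1

"brown" has 1 syllable.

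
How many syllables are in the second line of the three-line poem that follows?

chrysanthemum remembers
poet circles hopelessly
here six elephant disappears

7

The second line: "poet circles hopelessly": 2+2+3 = 7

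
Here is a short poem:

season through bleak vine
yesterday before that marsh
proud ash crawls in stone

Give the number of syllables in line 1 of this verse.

5

Line 1: season(2) + through(1) + bleak(1) + vine(1) = 5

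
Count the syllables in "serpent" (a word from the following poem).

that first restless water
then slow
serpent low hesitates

2

"serpent" has 2 syllables.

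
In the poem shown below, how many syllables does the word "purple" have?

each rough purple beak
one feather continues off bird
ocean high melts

2

"purple" has 2 syllables.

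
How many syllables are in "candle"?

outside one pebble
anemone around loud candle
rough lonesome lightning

"candle" has 2 syllables.

2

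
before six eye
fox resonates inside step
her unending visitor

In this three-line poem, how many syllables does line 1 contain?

Line 1: before (2), six (1), eye (1) → 4

4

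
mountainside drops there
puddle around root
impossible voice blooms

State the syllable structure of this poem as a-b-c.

5-5-6

Line 1: mountainside(3) + drops(1) + there(1) = 5
Line 2: puddle(2) + around(2) + root(1) = 5
Line 3: impossible(4) + voice(1) + blooms(1) = 6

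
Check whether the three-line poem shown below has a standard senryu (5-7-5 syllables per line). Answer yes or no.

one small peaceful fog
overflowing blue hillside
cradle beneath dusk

Line 1: one (1), small (1), peaceful (2), fog (1) → 5 ✓
Line 2: overflowing (4), blue (1), hillside (2) → 7 ✓
Line 3: cradle (2), beneath (2), dusk (1) → 5 ✓

Yes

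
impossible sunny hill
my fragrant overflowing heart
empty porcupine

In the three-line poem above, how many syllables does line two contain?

8

Line two: "my fragrant overflowing heart": 1+2+4+1 = 8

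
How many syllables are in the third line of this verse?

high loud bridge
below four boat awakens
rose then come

3

The third line: rose (1), then (1), come (1) → 3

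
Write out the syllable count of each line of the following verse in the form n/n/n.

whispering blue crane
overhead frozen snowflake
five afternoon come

Line 1: "whispering blue crane": 3+1+1 = 5
Line 2: "overhead frozen snowflake": 3+2+2 = 7
Line 3: "five afternoon come": 1+3+1 = 5

5/7/5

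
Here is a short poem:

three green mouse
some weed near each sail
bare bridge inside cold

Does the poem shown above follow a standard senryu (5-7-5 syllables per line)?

No

Line 1: three(1) + green(1) + mouse(1) = 3 (expected 5)
Line 2: some(1) + weed(1) + near(1) + each(1) + sail(1) = 5 (expected 7)
Line 3: bare(1) + bridge(1) + inside(2) + cold(1) = 5 ✓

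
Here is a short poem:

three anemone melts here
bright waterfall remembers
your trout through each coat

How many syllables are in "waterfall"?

"waterfall" has 3 syllables.

3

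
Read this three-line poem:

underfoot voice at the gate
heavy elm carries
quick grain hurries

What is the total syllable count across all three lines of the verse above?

Line 1: "underfoot voice at the gate": 3+1+1+1+1 = 7
Line 2: "heavy elm carries": 2+1+2 = 5
Line 3: "quick grain hurries": 1+1+2 = 4
Total: 7 + 5 + 4 = 16

16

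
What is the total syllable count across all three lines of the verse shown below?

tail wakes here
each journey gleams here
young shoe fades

Line 1: "tail wakes here": 1+1+1 = 3
Line 2: "each journey gleams here": 1+2+1+1 = 5
Line 3: "young shoe fades": 1+1+1 = 3
Total: 3 + 5 + 3 = 11

11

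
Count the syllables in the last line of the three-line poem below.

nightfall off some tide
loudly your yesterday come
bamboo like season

The last line: "bamboo like season": 2+1+2 = 5

5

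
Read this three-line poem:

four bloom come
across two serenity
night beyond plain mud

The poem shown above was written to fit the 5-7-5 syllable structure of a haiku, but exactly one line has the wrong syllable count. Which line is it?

The first line

Line 1: "four bloom come": 1+1+1 = 3 (expected 5)
Line 2: "across two serenity": 2+1+4 = 7 ✓
Line 3: "night beyond plain mud": 1+2+1+1 = 5 ✓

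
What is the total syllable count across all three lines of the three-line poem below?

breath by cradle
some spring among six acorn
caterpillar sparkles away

Line 1: breath (1), by (1), cradle (2) → 4
Line 2: some (1), spring (1), among (2), six (1), acorn (2) → 7
Line 3: caterpillar (4), sparkles (2), away (2) → 8
Total: 4 + 7 + 8 = 19

19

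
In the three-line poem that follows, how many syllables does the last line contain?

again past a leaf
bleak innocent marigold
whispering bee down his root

7

The last line: whispering(3) + bee(1) + down(1) + his(1) + root(1) = 7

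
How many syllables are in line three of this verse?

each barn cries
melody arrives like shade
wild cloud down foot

Line three: "wild cloud down foot": 1+1+1+1 = 4

4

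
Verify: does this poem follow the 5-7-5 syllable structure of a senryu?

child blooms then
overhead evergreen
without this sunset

Line 1: child(1) + blooms(1) + then(1) = 3 (expected 5)
Line 2: overhead(3) + evergreen(3) = 6 (expected 7)
Line 3: without(2) + this(1) + sunset(2) = 5 ✓

No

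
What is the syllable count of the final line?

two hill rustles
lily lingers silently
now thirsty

The final line: "now thirsty": 1+2 = 3

3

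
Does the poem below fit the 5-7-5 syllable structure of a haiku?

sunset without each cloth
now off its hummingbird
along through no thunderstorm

No

Line 1: "sunset without each cloth": 2+2+1+1 = 6 (expected 5)
Line 2: "now off its hummingbird": 1+1+1+3 = 6 (expected 7)
Line 3: "along through no thunderstorm": 2+1+1+3 = 7 (expected 5)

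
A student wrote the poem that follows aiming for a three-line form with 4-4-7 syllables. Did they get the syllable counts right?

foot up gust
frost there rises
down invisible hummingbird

Line 1: foot (1), up (1), gust (1) → 3 (expected 4)
Line 2: frost (1), there (1), rises (2) → 4 ✓
Line 3: down (1), invisible (4), hummingbird (3) → 8 (expected 7)

No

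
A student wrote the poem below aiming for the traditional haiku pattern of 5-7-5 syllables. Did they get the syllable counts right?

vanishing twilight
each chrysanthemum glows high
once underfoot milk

Yes

Line 1: "vanishing twilight": 3+2 = 5 ✓
Line 2: "each chrysanthemum glows high": 1+4+1+1 = 7 ✓
Line 3: "once underfoot milk": 1+3+1 = 5 ✓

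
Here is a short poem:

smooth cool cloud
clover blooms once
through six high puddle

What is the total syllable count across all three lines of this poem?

12

Line 1: smooth (1), cool (1), cloud (1) → 3
Line 2: clover (2), blooms (1), once (1) → 4
Line 3: through (1), six (1), high (1), puddle (2) → 5
Total: 3 + 4 + 5 = 12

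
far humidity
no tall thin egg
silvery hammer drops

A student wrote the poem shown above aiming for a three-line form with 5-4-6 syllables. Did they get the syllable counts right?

Line 1: far(1) + humidity(4) = 5 ✓
Line 2: no(1) + tall(1) + thin(1) + egg(1) = 4 ✓
Line 3: silvery(3) + hammer(2) + drops(1) = 6 ✓

Yes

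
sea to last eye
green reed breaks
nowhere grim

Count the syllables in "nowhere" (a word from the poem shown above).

2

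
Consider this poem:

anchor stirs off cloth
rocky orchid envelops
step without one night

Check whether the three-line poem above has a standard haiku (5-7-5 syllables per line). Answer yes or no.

Line 1: "anchor stirs off cloth": 2+1+1+1 = 5 ✓
Line 2: "rocky orchid envelops": 2+2+3 = 7 ✓
Line 3: "step without one night": 1+2+1+1 = 5 ✓

Yes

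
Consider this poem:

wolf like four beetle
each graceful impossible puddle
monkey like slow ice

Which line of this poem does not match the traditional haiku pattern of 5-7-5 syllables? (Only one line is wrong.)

Line 1: wolf(1) + like(1) + four(1) + beetle(2) = 5 ✓
Line 2: each(1) + graceful(2) + impossible(4) + puddle(2) = 9 (expected 7)
Line 3: monkey(2) + like(1) + slow(1) + ice(1) = 5 ✓

Line 2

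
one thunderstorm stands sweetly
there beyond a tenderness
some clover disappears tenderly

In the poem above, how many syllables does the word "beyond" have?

"beyond" has 2 syllables.

2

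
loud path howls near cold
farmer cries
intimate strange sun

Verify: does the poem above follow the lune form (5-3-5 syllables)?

Yes

Line 1: "loud path howls near cold": 1+1+1+1+1 = 5 ✓
Line 2: "farmer cries": 2+1 = 3 ✓
Line 3: "intimate strange sun": 3+1+1 = 5 ✓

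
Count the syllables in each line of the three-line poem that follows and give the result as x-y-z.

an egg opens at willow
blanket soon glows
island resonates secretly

Line 1: an(1) + egg(1) + opens(2) + at(1) + willow(2) = 7
Line 2: blanket(2) + soon(1) + glows(1) = 4
Line 3: island(2) + resonates(3) + secretly(3) = 8

7-4-8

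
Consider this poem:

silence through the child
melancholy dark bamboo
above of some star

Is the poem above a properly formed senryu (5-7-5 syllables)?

Yes

Line 1: silence (2), through (1), the (1), child (1) → 5 ✓
Line 2: melancholy (4), dark (1), bamboo (2) → 7 ✓
Line 3: above (2), of (1), some (1), star (1) → 5 ✓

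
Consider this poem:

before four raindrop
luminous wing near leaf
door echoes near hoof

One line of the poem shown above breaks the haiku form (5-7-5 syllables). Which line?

Line 1: "before four raindrop": 2+1+2 = 5 ✓
Line 2: "luminous wing near leaf": 3+1+1+1 = 6 (expected 7)
Line 3: "door echoes near hoof": 1+2+1+1 = 5 ✓

The second line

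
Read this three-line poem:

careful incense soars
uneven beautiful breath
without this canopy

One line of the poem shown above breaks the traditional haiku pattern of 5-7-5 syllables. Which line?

Line 1: careful (2), incense (2), soars (1) → 5 ✓
Line 2: uneven (3), beautiful (3), breath (1) → 7 ✓
Line 3: without (2), this (1), canopy (3) → 6 (expected 5)

Line 3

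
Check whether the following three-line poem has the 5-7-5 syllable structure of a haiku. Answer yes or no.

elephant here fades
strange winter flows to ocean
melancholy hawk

Yes

Line 1: elephant(3) + here(1) + fades(1) = 5 ✓
Line 2: strange(1) + winter(2) + flows(1) + to(1) + ocean(2) = 7 ✓
Line 3: melancholy(4) + hawk(1) = 5 ✓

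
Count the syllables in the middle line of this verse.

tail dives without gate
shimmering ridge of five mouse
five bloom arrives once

The middle line: shimmering(3) + ridge(1) + of(1) + five(1) + mouse(1) = 7

7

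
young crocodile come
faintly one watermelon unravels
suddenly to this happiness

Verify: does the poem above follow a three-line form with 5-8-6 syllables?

No

Line 1: young(1) + crocodile(3) + come(1) = 5 ✓
Line 2: faintly(2) + one(1) + watermelon(4) + unravels(3) = 10 (expected 8)
Line 3: suddenly(3) + to(1) + this(1) + happiness(3) = 8 (expected 6)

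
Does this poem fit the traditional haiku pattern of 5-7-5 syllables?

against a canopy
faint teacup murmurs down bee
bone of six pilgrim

No

Line 1: against(2) + a(1) + canopy(3) = 6 (expected 5)
Line 2: faint(1) + teacup(2) + murmurs(2) + down(1) + bee(1) = 7 ✓
Line 3: bone(1) + of(1) + six(1) + pilgrim(2) = 5 ✓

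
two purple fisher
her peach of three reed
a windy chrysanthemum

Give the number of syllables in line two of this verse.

Line two: "her peach of three reed": 1+1+1+1+1 = 5

5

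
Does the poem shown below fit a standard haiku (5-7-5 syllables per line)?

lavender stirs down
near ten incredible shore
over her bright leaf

Line 1: "lavender stirs down": 3+1+1 = 5 ✓
Line 2: "near ten incredible shore": 1+1+4+1 = 7 ✓
Line 3: "over her bright leaf": 2+1+1+1 = 5 ✓

Yes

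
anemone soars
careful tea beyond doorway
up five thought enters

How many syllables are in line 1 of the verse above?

Line 1: anemone(4) + soars(1) = 5

5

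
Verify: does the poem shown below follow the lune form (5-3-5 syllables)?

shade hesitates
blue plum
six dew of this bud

Line 1: "shade hesitates": 1+3 = 4 (expected 5)
Line 2: "blue plum": 1+1 = 2 (expected 3)
Line 3: "six dew of this bud": 1+1+1+1+1 = 5 ✓

No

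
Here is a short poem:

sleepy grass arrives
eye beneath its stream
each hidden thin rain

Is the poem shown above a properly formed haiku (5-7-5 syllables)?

Line 1: sleepy(2) + grass(1) + arrives(2) = 5 ✓
Line 2: eye(1) + beneath(2) + its(1) + stream(1) = 5 (expected 7)
Line 3: each(1) + hidden(2) + thin(1) + rain(1) = 5 ✓

No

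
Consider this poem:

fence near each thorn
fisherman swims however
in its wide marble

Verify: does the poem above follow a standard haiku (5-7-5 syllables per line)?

Line 1: fence(1) + near(1) + each(1) + thorn(1) = 4 (expected 5)
Line 2: fisherman(3) + swims(1) + however(3) = 7 ✓
Line 3: in(1) + its(1) + wide(1) + marble(2) = 5 ✓

No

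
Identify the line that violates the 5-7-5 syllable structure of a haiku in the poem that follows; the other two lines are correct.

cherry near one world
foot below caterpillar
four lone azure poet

The third line

Line 1: cherry(2) + near(1) + one(1) + world(1) = 5 ✓
Line 2: foot(1) + below(2) + caterpillar(4) = 7 ✓
Line 3: four(1) + lone(1) + azure(2) + poet(2) = 6 (expected 5)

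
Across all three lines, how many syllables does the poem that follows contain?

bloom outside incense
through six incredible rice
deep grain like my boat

17

Line 1: bloom (1), outside (2), incense (2) → 5
Line 2: through (1), six (1), incredible (4), rice (1) → 7
Line 3: deep (1), grain (1), like (1), my (1), boat (1) → 5
Total: 5 + 7 + 5 = 17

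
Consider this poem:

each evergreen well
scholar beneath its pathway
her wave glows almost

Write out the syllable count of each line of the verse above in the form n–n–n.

5–7–5

Line 1: "each evergreen well": 1+3+1 = 5
Line 2: "scholar beneath its pathway": 2+2+1+2 = 7
Line 3: "her wave glows almost": 1+1+1+2 = 5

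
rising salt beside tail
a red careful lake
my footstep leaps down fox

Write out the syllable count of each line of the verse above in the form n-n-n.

Line 1: rising(2) + salt(1) + beside(2) + tail(1) = 6
Line 2: a(1) + red(1) + careful(2) + lake(1) = 5
Line 3: my(1) + footstep(2) + leaps(1) + down(1) + fox(1) = 6

6-5-6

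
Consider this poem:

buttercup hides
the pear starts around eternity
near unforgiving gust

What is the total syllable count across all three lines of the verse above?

Line 1: buttercup(3) + hides(1) = 4
Line 2: the(1) + pear(1) + starts(1) + around(2) + eternity(4) = 9
Line 3: near(1) + unforgiving(4) + gust(1) = 6
Total: 4 + 9 + 6 = 19

19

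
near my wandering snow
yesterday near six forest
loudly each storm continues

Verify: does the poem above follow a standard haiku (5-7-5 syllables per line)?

Line 1: "near my wandering snow": 1+1+3+1 = 6 (expected 5)
Line 2: "yesterday near six forest": 3+1+1+2 = 7 ✓
Line 3: "loudly each storm continues": 2+1+1+3 = 7 (expected 5)

No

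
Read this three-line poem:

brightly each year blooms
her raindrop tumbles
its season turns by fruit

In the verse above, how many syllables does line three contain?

6

Line three: its(1) + season(2) + turns(1) + by(1) + fruit(1) = 6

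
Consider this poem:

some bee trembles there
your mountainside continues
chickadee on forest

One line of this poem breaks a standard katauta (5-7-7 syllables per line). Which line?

Line 1: some (1), bee (1), trembles (2), there (1) → 5 ✓
Line 2: your (1), mountainside (3), continues (3) → 7 ✓
Line 3: chickadee (3), on (1), forest (2) → 6 (expected 7)

The third line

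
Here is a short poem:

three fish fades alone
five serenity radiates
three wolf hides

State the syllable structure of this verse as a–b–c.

5–8–3

Line 1: three (1), fish (1), fades (1), alone (2) → 5
Line 2: five (1), serenity (4), radiates (3) → 8
Line 3: three (1), wolf (1), hides (1) → 3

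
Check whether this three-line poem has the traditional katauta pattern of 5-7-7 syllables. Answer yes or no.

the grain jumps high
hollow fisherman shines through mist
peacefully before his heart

Line 1: the(1) + grain(1) + jumps(1) + high(1) = 4 (expected 5)
Line 2: hollow(2) + fisherman(3) + shines(1) + through(1) + mist(1) = 8 (expected 7)
Line 3: peacefully(3) + before(2) + his(1) + heart(1) = 7 ✓

No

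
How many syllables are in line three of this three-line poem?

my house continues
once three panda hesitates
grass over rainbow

Line three: grass(1) + over(2) + rainbow(2) = 5

5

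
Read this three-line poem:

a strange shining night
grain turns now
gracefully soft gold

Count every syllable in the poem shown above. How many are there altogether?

Line 1: a(1) + strange(1) + shining(2) + night(1) = 5
Line 2: grain(1) + turns(1) + now(1) = 3
Line 3: gracefully(3) + soft(1) + gold(1) = 5
Total: 5 + 3 + 5 = 13

13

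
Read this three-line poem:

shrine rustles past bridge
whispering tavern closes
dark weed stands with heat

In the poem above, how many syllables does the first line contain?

The first line: shrine(1) + rustles(2) + past(1) + bridge(1) = 5

5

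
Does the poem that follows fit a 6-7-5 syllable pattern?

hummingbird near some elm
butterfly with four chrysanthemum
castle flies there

Line 1: "hummingbird near some elm": 3+1+1+1 = 6 ✓
Line 2: "butterfly with four chrysanthemum": 3+1+1+4 = 9 (expected 7)
Line 3: "castle flies there": 2+1+1 = 4 (expected 5)

No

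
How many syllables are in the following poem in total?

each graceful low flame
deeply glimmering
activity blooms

15

Line 1: each (1), graceful (2), low (1), flame (1) → 5
Line 2: deeply (2), glimmering (3) → 5
Line 3: activity (4), blooms (1) → 5
Total: 5 + 5 + 5 = 15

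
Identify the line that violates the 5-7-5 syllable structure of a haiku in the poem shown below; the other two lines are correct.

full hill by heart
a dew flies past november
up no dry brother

Line 1: full(1) + hill(1) + by(1) + heart(1) = 4 (expected 5)
Line 2: a(1) + dew(1) + flies(1) + past(1) + november(3) = 7 ✓
Line 3: up(1) + no(1) + dry(1) + brother(2) = 5 ✓

Line 1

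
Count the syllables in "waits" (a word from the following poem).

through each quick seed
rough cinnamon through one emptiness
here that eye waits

1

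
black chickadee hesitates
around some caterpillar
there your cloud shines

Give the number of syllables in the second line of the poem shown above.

The second line: around (2), some (1), caterpillar (4) → 7

7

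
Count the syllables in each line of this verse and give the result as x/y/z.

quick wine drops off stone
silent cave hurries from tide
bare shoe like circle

Line 1: quick(1) + wine(1) + drops(1) + off(1) + stone(1) = 5
Line 2: silent(2) + cave(1) + hurries(2) + from(1) + tide(1) = 7
Line 3: bare(1) + shoe(1) + like(1) + circle(2) = 5

5/7/5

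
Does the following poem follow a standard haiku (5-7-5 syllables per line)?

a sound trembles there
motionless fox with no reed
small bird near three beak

Line 1: a (1), sound (1), trembles (2), there (1) → 5 ✓
Line 2: motionless (3), fox (1), with (1), no (1), reed (1) → 7 ✓
Line 3: small (1), bird (1), near (1), three (1), beak (1) → 5 ✓

Yes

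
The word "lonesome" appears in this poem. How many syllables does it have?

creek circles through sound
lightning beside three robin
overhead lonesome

2

"lonesome" has 2 syllables.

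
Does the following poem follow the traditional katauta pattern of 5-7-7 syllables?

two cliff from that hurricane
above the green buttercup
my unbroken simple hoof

Line 1: two (1), cliff (1), from (1), that (1), hurricane (3) → 7 (expected 5)
Line 2: above (2), the (1), green (1), buttercup (3) → 7 ✓
Line 3: my (1), unbroken (3), simple (2), hoof (1) → 7 ✓

No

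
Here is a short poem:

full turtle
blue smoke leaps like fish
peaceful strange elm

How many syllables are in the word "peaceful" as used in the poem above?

2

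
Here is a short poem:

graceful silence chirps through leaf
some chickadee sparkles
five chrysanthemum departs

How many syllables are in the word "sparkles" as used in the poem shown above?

"sparkles" has 2 syllables.

2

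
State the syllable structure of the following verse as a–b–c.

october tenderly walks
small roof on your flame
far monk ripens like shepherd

Line 1: october(3) + tenderly(3) + walks(1) = 7
Line 2: small(1) + roof(1) + on(1) + your(1) + flame(1) = 5
Line 3: far(1) + monk(1) + ripens(2) + like(1) + shepherd(2) = 7

7–5–7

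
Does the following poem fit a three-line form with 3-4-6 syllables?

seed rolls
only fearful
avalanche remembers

No

Line 1: seed (1), rolls (1) → 2 (expected 3)
Line 2: only (2), fearful (2) → 4 ✓
Line 3: avalanche (3), remembers (3) → 6 ✓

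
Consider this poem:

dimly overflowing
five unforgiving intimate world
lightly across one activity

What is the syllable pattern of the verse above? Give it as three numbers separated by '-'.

Line 1: dimly (2), overflowing (4) → 6
Line 2: five (1), unforgiving (4), intimate (3), world (1) → 9
Line 3: lightly (2), across (2), one (1), activity (4) → 9

6-9-9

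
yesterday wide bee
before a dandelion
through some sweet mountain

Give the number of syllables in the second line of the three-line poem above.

7

The second line: before (2), a (1), dandelion (4) → 7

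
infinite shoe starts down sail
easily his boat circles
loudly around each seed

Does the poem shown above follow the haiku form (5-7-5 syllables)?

Line 1: "infinite shoe starts down sail": 3+1+1+1+1 = 7 (expected 5)
Line 2: "easily his boat circles": 3+1+1+2 = 7 ✓
Line 3: "loudly around each seed": 2+2+1+1 = 6 (expected 5)

No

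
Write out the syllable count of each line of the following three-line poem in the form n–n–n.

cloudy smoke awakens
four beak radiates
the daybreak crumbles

6–5–5

Line 1: cloudy (2), smoke (1), awakens (3) → 6
Line 2: four (1), beak (1), radiates (3) → 5
Line 3: the (1), daybreak (2), crumbles (2) → 5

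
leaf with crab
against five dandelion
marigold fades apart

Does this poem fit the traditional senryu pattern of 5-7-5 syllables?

No

Line 1: leaf (1), with (1), crab (1) → 3 (expected 5)
Line 2: against (2), five (1), dandelion (4) → 7 ✓
Line 3: marigold (3), fades (1), apart (2) → 6 (expected 5)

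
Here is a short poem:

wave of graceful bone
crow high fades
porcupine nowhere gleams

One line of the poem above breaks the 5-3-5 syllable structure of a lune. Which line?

Line 1: wave(1) + of(1) + graceful(2) + bone(1) = 5 ✓
Line 2: crow(1) + high(1) + fades(1) = 3 ✓
Line 3: porcupine(3) + nowhere(2) + gleams(1) = 6 (expected 5)

Line 3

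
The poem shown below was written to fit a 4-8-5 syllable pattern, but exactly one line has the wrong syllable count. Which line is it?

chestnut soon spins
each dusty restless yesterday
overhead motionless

Line 3

Line 1: chestnut(2) + soon(1) + spins(1) = 4 ✓
Line 2: each(1) + dusty(2) + restless(2) + yesterday(3) = 8 ✓
Line 3: overhead(3) + motionless(3) = 6 (expected 5)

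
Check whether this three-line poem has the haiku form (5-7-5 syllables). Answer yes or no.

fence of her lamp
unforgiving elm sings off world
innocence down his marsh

No

Line 1: fence (1), of (1), her (1), lamp (1) → 4 (expected 5)
Line 2: unforgiving (4), elm (1), sings (1), off (1), world (1) → 8 (expected 7)
Line 3: innocence (3), down (1), his (1), marsh (1) → 6 (expected 5)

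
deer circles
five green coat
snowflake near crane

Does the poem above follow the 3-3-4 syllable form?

Yes

Line 1: deer(1) + circles(2) = 3 ✓
Line 2: five(1) + green(1) + coat(1) = 3 ✓
Line 3: snowflake(2) + near(1) + crane(1) = 4 ✓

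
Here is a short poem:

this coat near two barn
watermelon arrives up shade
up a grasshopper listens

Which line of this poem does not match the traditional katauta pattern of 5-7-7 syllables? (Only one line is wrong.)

Line 2

Line 1: this(1) + coat(1) + near(1) + two(1) + barn(1) = 5 ✓
Line 2: watermelon(4) + arrives(2) + up(1) + shade(1) = 8 (expected 7)
Line 3: up(1) + a(1) + grasshopper(3) + listens(2) = 7 ✓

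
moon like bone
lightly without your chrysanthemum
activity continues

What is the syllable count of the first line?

The first line: "moon like bone": 1+1+1 = 3

3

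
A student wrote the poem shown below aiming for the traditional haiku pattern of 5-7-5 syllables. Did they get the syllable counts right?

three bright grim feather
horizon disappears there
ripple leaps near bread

Line 1: "three bright grim feather": 1+1+1+2 = 5 ✓
Line 2: "horizon disappears there": 3+3+1 = 7 ✓
Line 3: "ripple leaps near bread": 2+1+1+1 = 5 ✓

Yes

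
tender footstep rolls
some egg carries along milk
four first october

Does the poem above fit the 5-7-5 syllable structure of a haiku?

Line 1: "tender footstep rolls": 2+2+1 = 5 ✓
Line 2: "some egg carries along milk": 1+1+2+2+1 = 7 ✓
Line 3: "four first october": 1+1+3 = 5 ✓

Yes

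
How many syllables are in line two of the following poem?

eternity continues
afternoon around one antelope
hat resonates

Line two: afternoon(3) + around(2) + one(1) + antelope(3) = 9

9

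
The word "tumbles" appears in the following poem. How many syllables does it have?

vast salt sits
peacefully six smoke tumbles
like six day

2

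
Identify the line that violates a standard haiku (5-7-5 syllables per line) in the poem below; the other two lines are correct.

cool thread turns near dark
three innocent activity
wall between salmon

Line 2

Line 1: cool (1), thread (1), turns (1), near (1), dark (1) → 5 ✓
Line 2: three (1), innocent (3), activity (4) → 8 (expected 7)
Line 3: wall (1), between (2), salmon (2) → 5 ✓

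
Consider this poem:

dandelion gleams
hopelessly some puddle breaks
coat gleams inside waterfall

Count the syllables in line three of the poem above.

7

Line three: coat(1) + gleams(1) + inside(2) + waterfall(3) = 7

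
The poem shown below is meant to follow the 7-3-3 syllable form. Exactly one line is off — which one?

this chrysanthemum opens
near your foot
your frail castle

Line 3

Line 1: this (1), chrysanthemum (4), opens (2) → 7 ✓
Line 2: near (1), your (1), foot (1) → 3 ✓
Line 3: your (1), frail (1), castle (2) → 4 (expected 3)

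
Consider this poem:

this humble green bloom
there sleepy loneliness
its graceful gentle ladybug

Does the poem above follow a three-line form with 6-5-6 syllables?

Line 1: this (1), humble (2), green (1), bloom (1) → 5 (expected 6)
Line 2: there (1), sleepy (2), loneliness (3) → 6 (expected 5)
Line 3: its (1), graceful (2), gentle (2), ladybug (3) → 8 (expected 6)

No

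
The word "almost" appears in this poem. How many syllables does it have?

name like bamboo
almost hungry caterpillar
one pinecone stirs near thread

2

"almost" has 2 syllables.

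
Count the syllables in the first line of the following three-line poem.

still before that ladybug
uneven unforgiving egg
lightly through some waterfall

The first line: "still before that ladybug": 1+2+1+3 = 7

7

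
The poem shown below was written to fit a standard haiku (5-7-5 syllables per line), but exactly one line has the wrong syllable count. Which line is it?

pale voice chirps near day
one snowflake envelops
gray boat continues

The second line

Line 1: pale (1), voice (1), chirps (1), near (1), day (1) → 5 ✓
Line 2: one (1), snowflake (2), envelops (3) → 6 (expected 7)
Line 3: gray (1), boat (1), continues (3) → 5 ✓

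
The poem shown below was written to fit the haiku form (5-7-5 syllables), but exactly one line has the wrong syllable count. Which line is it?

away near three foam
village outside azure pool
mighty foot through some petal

Line 1: "away near three foam": 2+1+1+1 = 5 ✓
Line 2: "village outside azure pool": 2+2+2+1 = 7 ✓
Line 3: "mighty foot through some petal": 2+1+1+1+2 = 7 (expected 5)

Line 3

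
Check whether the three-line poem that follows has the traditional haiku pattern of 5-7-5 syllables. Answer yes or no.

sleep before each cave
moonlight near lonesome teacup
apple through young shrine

Line 1: sleep (1), before (2), each (1), cave (1) → 5 ✓
Line 2: moonlight (2), near (1), lonesome (2), teacup (2) → 7 ✓
Line 3: apple (2), through (1), young (1), shrine (1) → 5 ✓

Yes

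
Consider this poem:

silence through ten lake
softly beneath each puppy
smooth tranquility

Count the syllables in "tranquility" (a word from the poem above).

4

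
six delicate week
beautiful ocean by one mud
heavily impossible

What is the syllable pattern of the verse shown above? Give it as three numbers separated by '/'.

5/8/7

Line 1: six (1), delicate (3), week (1) → 5
Line 2: beautiful (3), ocean (2), by (1), one (1), mud (1) → 8
Line 3: heavily (3), impossible (4) → 7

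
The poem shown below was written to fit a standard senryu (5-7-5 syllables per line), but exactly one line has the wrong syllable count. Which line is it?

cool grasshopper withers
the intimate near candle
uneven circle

Line 1: cool(1) + grasshopper(3) + withers(2) = 6 (expected 5)
Line 2: the(1) + intimate(3) + near(1) + candle(2) = 7 ✓
Line 3: uneven(3) + circle(2) = 5 ✓

The first line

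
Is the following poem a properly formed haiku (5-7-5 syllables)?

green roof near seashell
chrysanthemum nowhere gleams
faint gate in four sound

Yes

Line 1: green(1) + roof(1) + near(1) + seashell(2) = 5 ✓
Line 2: chrysanthemum(4) + nowhere(2) + gleams(1) = 7 ✓
Line 3: faint(1) + gate(1) + in(1) + four(1) + sound(1) = 5 ✓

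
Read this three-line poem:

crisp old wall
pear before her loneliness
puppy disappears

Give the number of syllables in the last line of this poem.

The last line: "puppy disappears": 2+3 = 5

5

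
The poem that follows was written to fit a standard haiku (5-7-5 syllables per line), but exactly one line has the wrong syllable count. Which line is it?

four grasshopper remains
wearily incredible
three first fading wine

Line 1

Line 1: "four grasshopper remains": 1+3+2 = 6 (expected 5)
Line 2: "wearily incredible": 3+4 = 7 ✓
Line 3: "three first fading wine": 1+1+2+1 = 5 ✓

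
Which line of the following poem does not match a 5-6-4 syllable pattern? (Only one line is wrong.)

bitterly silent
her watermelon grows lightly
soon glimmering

Line 1: bitterly (3), silent (2) → 5 ✓
Line 2: her (1), watermelon (4), grows (1), lightly (2) → 8 (expected 6)
Line 3: soon (1), glimmering (3) → 4 ✓

Line 2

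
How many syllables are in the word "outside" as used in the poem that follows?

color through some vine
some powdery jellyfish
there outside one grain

2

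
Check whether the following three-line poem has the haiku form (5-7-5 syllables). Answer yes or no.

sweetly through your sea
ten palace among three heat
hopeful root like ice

Yes

Line 1: "sweetly through your sea": 2+1+1+1 = 5 ✓
Line 2: "ten palace among three heat": 1+2+2+1+1 = 7 ✓
Line 3: "hopeful root like ice": 2+1+1+1 = 5 ✓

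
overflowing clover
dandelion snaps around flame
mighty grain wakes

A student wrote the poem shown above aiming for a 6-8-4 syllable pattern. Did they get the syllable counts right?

Yes

Line 1: overflowing(4) + clover(2) = 6 ✓
Line 2: dandelion(4) + snaps(1) + around(2) + flame(1) = 8 ✓
Line 3: mighty(2) + grain(1) + wakes(1) = 4 ✓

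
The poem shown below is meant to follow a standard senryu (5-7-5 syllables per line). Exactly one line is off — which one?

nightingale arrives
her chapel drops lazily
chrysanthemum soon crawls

Line 3

Line 1: nightingale(3) + arrives(2) = 5 ✓
Line 2: her(1) + chapel(2) + drops(1) + lazily(3) = 7 ✓
Line 3: chrysanthemum(4) + soon(1) + crawls(1) = 6 (expected 5)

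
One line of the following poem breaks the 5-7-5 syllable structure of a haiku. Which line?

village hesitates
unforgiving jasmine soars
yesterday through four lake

Line 1: village(2) + hesitates(3) = 5 ✓
Line 2: unforgiving(4) + jasmine(2) + soars(1) = 7 ✓
Line 3: yesterday(3) + through(1) + four(1) + lake(1) = 6 (expected 5)

The third line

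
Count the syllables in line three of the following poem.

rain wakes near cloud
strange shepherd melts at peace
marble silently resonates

Line three: "marble silently resonates": 2+3+3 = 8

8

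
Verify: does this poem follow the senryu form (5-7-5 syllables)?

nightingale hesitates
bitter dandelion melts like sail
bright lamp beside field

Line 1: nightingale (3), hesitates (3) → 6 (expected 5)
Line 2: bitter (2), dandelion (4), melts (1), like (1), sail (1) → 9 (expected 7)
Line 3: bright (1), lamp (1), beside (2), field (1) → 5 ✓

No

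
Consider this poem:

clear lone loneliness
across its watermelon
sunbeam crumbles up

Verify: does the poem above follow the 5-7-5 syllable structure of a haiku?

Yes

Line 1: "clear lone loneliness": 1+1+3 = 5 ✓
Line 2: "across its watermelon": 2+1+4 = 7 ✓
Line 3: "sunbeam crumbles up": 2+2+1 = 5 ✓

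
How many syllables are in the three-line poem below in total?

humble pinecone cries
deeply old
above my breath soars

13

Line 1: humble(2) + pinecone(2) + cries(1) = 5
Line 2: deeply(2) + old(1) = 3
Line 3: above(2) + my(1) + breath(1) + soars(1) = 5
Total: 5 + 3 + 5 = 13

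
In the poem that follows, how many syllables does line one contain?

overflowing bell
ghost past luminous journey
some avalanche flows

5

Line one: overflowing (4), bell (1) → 5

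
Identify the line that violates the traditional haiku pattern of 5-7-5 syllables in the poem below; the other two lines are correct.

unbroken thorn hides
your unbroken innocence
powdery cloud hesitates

Line 1: unbroken(3) + thorn(1) + hides(1) = 5 ✓
Line 2: your(1) + unbroken(3) + innocence(3) = 7 ✓
Line 3: powdery(3) + cloud(1) + hesitates(3) = 7 (expected 5)

Line 3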